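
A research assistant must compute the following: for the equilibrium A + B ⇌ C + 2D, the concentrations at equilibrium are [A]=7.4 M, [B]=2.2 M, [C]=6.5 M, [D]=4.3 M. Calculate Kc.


Kc = [C][D]^2/([A][B])
= (6.5^1 × 4.3^2)/(7.4^1 × 2.2^1)
= 120.185/16.28
= 7.382

7.382


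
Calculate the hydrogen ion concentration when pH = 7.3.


[H+] = 10^(-pH) = 10^(-7.3)
= 5.01×10^-8 M

5.01×10^-8 M


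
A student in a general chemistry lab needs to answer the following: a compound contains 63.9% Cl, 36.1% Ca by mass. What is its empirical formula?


Assume 100 g sample. Moles of each element:
  Cl: 63.9/35.45 = 1.803 mol
  Ca: 36.1/40.08 = 0.901 mol
Divide by smallest (0.901):
  Cl: 1.803/0.901 = 2.0
  Ca: 0.901/0.901 = 1.0
Empirical formula: CaCl2

CaCl2


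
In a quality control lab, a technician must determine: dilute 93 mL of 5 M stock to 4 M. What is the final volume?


C1V1 = C2V2
5 × 93 = 4 × V2
V2 = 465/4 = 116.25 mL

116.25 mL


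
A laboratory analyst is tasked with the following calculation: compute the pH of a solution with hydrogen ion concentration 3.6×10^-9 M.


pH = -log10([H+]) = -log10(3.6×10^-9)
= 9 - log10(3.6)
= 9 - 0.56
= 8.44

8.44


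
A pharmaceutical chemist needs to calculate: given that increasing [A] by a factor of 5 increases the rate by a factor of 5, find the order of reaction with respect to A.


rate ∝ [A]^n
5^n = 5 → n = 1
Order in A: 1

1


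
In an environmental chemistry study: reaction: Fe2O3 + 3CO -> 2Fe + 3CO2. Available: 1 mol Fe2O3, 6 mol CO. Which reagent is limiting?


Mole ratio available / coefficient:
  Fe2O3: 1/1 = 1.000
  CO: 6/3 = 2.000
Smaller ratio is limiting.

Fe2O3


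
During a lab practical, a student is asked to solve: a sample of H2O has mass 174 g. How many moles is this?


M(H2O) = 18.02 g/mol
n = mass/M = 174/18.02 = 9.6559 mol

9.6559 mol


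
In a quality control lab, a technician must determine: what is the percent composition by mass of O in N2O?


M(N2O) = 2×14.01 + 1×16.0 = 44.02 g/mol
Mass of O = 1 × 16.0 = 16.00 g/mol
% O = 16.00/44.02 × 100 = 36.35%

36.35%


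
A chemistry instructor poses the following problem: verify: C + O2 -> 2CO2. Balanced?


Equation: C + O2 -> 2CO2
Check atoms: C: 1≠2, O: 2≠4
Not balanced

No, not balanced


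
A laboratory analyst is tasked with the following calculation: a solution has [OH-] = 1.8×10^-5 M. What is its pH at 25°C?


pOH = -log10([OH-]) = -log10(1.8×10^-5)
= 5 - log10(1.8) = 4.74
pH = 14 - pOH = 14 - 4.74 = 9.26

9.26


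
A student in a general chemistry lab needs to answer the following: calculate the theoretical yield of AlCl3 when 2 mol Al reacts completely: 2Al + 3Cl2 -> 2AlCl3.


Mole ratio AlCl3:Al = 2:2
n(AlCl3) = 2 × 2/2 = 2.000 mol
mass = 2.000 × 133.33 = 266.66 g

266.66 g


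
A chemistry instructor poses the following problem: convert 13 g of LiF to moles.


M(LiF) = 25.94 g/mol
n = mass/M = 13/25.94 = 0.5012 mol

0.5012 mol


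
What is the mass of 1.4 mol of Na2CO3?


M(Na2CO3) = 105.99 g/mol
mass = n × M = 1.4 × 105.99 = 148.39 g

148.39 g


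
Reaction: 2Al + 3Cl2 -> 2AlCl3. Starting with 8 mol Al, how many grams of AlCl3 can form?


Mole ratio AlCl3:Al = 2:2
n(AlCl3) = 8 × 2/2 = 8.000 mol
mass = 8.000 × 133.33 = 1066.64 g

1066.64 g


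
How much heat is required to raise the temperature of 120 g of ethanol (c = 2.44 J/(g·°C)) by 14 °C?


q = mcΔT = 120 × 2.44 × 14
= 4099.20 J

4099.20 J


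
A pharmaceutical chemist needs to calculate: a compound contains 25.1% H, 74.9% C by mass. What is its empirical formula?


Assume 100 g sample. Moles of each element:
  H: 25.1/1.008 = 24.901 mol
  C: 74.9/12.01 = 6.236 mol
Divide by smallest (6.236):
  H: 24.901/6.236 = 3.99
  C: 6.236/6.236 = 1.0
Empirical formula: CH4

CH4


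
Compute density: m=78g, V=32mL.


ρ = mass/volume
= 78/32
= 2.438 g/mL

2.438 g/mL


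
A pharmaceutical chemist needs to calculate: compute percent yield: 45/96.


% yield = actual/theoretical × 100
= 45/96 × 100
= 46.88%

46.88%


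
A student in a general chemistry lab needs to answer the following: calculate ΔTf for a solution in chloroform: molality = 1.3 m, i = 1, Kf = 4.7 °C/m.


ΔTf = Kf × m × i
= 4.7 × 1.3 × 1
= 6.11 °C

6.11 °C


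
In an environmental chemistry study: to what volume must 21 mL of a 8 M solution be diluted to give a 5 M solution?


C1V1 = C2V2
8 × 21 = 5 × V2
V2 = 168/5 = 33.6 mL

33.6 mL


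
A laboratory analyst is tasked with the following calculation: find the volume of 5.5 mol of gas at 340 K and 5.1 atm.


PV = nRT  (R = 0.08206 L·atm/(mol·K))
V = nRT/P = 5.5×0.08206×340/5.1
= 30.089 L

30.089 L


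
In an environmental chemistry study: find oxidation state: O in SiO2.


O is usually -2
Oxidation number: -2

-2


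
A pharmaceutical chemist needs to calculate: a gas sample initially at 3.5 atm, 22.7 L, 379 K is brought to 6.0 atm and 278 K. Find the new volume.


P1V1/T1 = P2V2/T2
V2 = P1V1T2/(T1P2)
= 3.5×22.7×278/(379×6.0)
= 9.713 L

9.713 L


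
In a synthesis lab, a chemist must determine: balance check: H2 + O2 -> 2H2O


Equation: H2 + O2 -> 2H2O
Check atoms: H: 2≠4, O: 2=2
Not balanced

No, not balanced


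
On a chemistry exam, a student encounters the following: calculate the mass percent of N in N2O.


M(N2O) = 2×14.01 + 1×16.0 = 44.02 g/mol
Mass of N = 2 × 14.01 = 28.02 g/mol
% N = 28.02/44.02 × 100 = 63.65%

63.65%


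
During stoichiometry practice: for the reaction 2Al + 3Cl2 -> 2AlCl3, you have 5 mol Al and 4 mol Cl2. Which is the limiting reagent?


Mole ratio available / coefficient:
  Al: 5/2 = 2.500
  Cl2: 4/3 = 1.333
Smaller ratio is limiting.

Cl2


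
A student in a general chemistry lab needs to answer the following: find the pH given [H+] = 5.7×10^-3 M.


pH = -log10([H+]) = -log10(5.7×10^-3)
= 3 - log10(5.7)
= 3 - 0.76
= 2.24

2.24


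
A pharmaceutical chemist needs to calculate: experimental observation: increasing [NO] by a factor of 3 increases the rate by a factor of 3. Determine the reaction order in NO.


rate ∝ [NO]^n
3^n = 3 → n = 1
Order in NO: 1

1


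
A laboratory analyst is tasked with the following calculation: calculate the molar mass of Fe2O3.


M(Fe2O3) = 2×55.85 + 3×16.0
= 111.7 + 48.0
= 159.7 g/mol

159.7 g/mol


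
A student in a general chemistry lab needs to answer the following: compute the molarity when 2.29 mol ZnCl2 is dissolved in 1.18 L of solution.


M = n/V = 2.29/1.18 = 1.941 mol/L

1.941 M


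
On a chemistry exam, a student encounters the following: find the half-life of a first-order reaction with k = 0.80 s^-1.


t½ = ln2/k = 0.693147/(0.80 s^-1)
= 0.8664 s

0.8664 s


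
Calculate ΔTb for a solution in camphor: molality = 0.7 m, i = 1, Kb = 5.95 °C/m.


ΔTb = Kb × m × i
= 5.95 × 0.7 × 1
= 4.165 °C

4.165 °C


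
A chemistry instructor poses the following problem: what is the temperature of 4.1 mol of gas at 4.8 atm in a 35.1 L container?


PV = nRT  (R = 0.08206 L·atm/(mol·K))
T = PV/(nR) = 4.8×35.1/(4.1×0.08206)
= 168.48/0.336446
= 500.76 K

500.76 K


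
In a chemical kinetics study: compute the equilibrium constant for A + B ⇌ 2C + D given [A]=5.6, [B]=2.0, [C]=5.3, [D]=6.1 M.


Kc = [C]^2[D]/([A][B])
= (5.3^2 × 6.1^1)/(5.6^1 × 2.0^1)
= 171.349/11.2
= 15.30

15.30


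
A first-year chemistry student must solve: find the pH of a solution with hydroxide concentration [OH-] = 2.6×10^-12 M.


pOH = -log10([OH-]) = -log10(2.6×10^-12)
= 12 - log10(2.6) = 11.59
pH = 14 - pOH = 14 - 11.59 = 2.41

2.41


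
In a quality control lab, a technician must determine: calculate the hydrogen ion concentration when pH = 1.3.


[H+] = 10^(-pH) = 10^(-1.3)
= 5.01×10^-2 M

5.01×10^-2 M


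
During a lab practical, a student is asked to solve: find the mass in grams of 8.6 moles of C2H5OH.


M(C2H5OH) = 46.07 g/mol
mass = n × M = 8.6 × 46.07 = 396.20 g

396.20 g


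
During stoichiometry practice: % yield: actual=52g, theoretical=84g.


% yield = actual/theoretical × 100
= 52/84 × 100
= 61.9%

61.9%


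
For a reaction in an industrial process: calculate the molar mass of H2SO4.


M(H2SO4) = 2×1.008 + 1×32.07 + 4×16.0
= 2.02 + 32.07 + 64.0
= 98.09 g/mol

98.09 g/mol


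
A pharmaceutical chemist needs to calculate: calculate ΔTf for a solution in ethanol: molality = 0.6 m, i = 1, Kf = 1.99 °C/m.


ΔTf = Kf × m × i
= 1.99 × 0.6 × 1
= 1.194 °C

1.194 °C


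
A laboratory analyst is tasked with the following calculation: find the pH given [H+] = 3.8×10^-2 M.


pH = -log10([H+]) = -log10(3.8×10^-2)
= 2 - log10(3.8)
= 2 - 0.58
= 1.42

1.42


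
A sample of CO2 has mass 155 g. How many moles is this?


M(CO2) = 44.01 g/mol
n = mass/M = 155/44.01 = 3.5219 mol

3.5219 mol


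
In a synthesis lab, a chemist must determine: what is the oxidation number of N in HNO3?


(+1) + x + 3(-2) = 0, so x = +5
Oxidation number: +5

+5


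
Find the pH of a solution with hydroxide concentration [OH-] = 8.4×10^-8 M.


pOH = -log10([OH-]) = -log10(8.4×10^-8)
= 8 - log10(8.4) = 7.08
pH = 14 - pOH = 14 - 7.08 = 6.92

6.92


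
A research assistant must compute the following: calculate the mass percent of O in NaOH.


M(NaOH) = 1×22.99 + 1×16.0 + 1×1.008 = 39.998 g/mol
Mass of O = 1 × 16.0 = 16.00 g/mol
% O = 16.00/39.998 × 100 = 40.00%

40.00%


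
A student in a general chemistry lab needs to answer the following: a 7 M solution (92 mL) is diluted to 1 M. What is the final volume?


C1V1 = C2V2
7 × 92 = 1 × V2
V2 = 644/1 = 644.0 mL

644.0 mL


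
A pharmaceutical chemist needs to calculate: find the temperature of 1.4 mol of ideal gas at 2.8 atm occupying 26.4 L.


PV = nRT  (R = 0.08206 L·atm/(mol·K))
T = PV/(nR) = 2.8×26.4/(1.4×0.08206)
= 73.92/0.114884
= 643.43 K

643.43 K


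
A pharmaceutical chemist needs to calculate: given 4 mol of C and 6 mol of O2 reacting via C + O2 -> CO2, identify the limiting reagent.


Mole ratio available / coefficient:
  C: 4/1 = 4.000
  O2: 6/1 = 6.000
Smaller ratio is limiting.

C


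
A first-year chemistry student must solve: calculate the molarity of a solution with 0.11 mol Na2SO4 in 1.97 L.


M = n/V = 0.11/1.97 = 0.056 mol/L

0.056 M


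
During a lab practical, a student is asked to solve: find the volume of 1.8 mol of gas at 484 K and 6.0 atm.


PV = nRT  (R = 0.08206 L·atm/(mol·K))
V = nRT/P = 1.8×0.08206×484/6.0
= 11.915 L

11.915 L


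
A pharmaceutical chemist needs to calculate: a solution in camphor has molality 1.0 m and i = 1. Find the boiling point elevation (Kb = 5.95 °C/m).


ΔTb = Kb × m × i
= 5.95 × 1.0 × 1
= 5.95 °C

5.95 °C


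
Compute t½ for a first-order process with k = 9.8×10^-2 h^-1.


t½ = ln2/k = 0.693147/(9.8×10^-2 h^-1)
= 7.073 h

7.073 h


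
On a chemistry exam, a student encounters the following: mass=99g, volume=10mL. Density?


ρ = mass/volume
= 99/10
= 9.9 g/mL

9.9 g/mL


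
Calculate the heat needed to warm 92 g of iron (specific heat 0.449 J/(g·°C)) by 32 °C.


q = mcΔT = 92 × 0.449 × 32
= 1321.86 J

1321.86 J


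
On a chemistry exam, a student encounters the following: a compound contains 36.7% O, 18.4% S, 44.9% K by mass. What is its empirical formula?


Assume 100 g sample. Moles of each element:
  O: 36.7/16.0 = 2.294 mol
  S: 18.4/32.07 = 0.574 mol
  K: 44.9/39.1 = 1.148 mol
Divide by smallest (0.574):
  O: 2.294/0.574 = 4.0
  S: 0.574/0.574 = 1.0
  K: 1.148/0.574 = 2.0
Empirical formula: K2SO4

K2SO4


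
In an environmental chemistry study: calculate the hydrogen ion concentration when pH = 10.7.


[H+] = 10^(-pH) = 10^(-10.7)
= 2.0×10^-11 M

2.0×10^-11 M


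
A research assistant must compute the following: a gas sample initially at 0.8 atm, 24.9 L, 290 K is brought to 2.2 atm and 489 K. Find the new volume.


P1V1/T1 = P2V2/T2
V2 = P1V1T2/(T1P2)
= 0.8×24.9×489/(290×2.2)
= 15.268 L

15.268 L


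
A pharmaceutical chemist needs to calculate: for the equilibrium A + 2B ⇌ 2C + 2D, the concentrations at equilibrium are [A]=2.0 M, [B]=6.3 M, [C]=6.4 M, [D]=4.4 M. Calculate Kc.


Kc = [C]^2[D]^2/([A][B]^2)
= (6.4^2 × 4.4^2)/(2.0^1 × 6.3^2)
= 792.9856/79.38
= 9.990

9.990


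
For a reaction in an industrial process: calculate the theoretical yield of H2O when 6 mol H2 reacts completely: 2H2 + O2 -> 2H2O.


Mole ratio H2O:H2 = 2:2
n(H2O) = 6 × 2/2 = 6.000 mol
mass = 6.000 × 18.02 = 108.12 g

108.12 g


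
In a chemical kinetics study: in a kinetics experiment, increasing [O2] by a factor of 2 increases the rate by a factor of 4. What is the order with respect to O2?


rate ∝ [O2]^n
2^n = 4 → n = 2
Order in O2: 2

2


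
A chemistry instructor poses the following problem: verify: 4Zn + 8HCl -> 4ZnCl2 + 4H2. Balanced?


Equation: 4Zn + 8HCl -> 4ZnCl2 + 4H2
Check atoms: Cl: 8=8, H: 8=8, Zn: 4=4
Balanced

Yes, balanced


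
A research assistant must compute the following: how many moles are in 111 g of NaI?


M(NaI) = 149.89 g/mol
n = mass/M = 111/149.89 = 0.7405 mol

0.7405 mol


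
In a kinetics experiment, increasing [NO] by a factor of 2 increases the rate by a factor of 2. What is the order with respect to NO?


rate ∝ [NO]^n
2^n = 2 → n = 1
Order in NO: 1

1


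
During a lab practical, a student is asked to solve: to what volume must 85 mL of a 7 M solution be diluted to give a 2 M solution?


C1V1 = C2V2
7 × 85 = 2 × V2
V2 = 595/2 = 297.5 mL

297.5 mL


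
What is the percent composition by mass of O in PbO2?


M(PbO2) = 1×207.2 + 2×16.0 = 239.20 g/mol
Mass of O = 2 × 16.0 = 32.00 g/mol
% O = 32.00/239.20 × 100 = 13.38%

13.38%


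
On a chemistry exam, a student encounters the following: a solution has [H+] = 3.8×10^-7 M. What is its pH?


pH = -log10([H+]) = -log10(3.8×10^-7)
= 7 - log10(3.8)
= 7 - 0.58
= 6.42

6.42


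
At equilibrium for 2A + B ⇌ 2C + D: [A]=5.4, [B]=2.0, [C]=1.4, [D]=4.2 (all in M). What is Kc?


Kc = [C]^2[D]/([A]^2[B])
= (1.4^2 × 4.2^1)/(5.4^2 × 2.0^1)
= 8.232/58.32
= 0.1412

0.1412


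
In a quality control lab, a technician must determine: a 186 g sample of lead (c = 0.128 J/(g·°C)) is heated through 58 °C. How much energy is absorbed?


q = mcΔT = 186 × 0.128 × 58
= 1380.86 J

1380.86 J


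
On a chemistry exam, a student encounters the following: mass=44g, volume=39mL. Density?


ρ = mass/volume
= 44/39
= 1.128 g/mL

1.128 g/mL


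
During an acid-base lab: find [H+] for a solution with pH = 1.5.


[H+] = 10^(-pH) = 10^(-1.5)
= 3.16×10^-2 M

3.16×10^-2 M


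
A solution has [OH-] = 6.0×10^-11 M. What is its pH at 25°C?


pOH = -log10([OH-]) = -log10(6.0×10^-11)
= 11 - log10(6.0) = 10.22
pH = 14 - pOH = 14 - 10.22 = 3.78

3.78


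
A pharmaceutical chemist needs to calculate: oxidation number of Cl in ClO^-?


x + (-2) = -1, so x = +1
Oxidation number: +1

+1


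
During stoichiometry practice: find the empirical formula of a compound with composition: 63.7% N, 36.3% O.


Assume 100 g sample. Moles of each element:
  N: 63.7/14.01 = 4.547 mol
  O: 36.3/16.0 = 2.269 mol
Divide by smallest (2.269):
  N: 4.547/2.269 = 2.0
  O: 2.269/2.269 = 1.0
Empirical formula: N2O

N2O


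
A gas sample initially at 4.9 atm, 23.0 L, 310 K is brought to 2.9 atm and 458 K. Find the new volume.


P1V1/T1 = P2V2/T2
V2 = P1V1T2/(T1P2)
= 4.9×23.0×458/(310×2.9)
= 57.416 L

57.416 L


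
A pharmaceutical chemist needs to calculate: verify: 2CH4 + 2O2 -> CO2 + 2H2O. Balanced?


Equation: 2CH4 + 2O2 -> CO2 + 2H2O
Check atoms: C: 2≠1, H: 8≠4, O: 4=4
Not balanced

No, not balanced


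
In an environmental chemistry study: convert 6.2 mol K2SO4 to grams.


M(K2SO4) = 174.27 g/mol
mass = n × M = 6.2 × 174.27 = 1080.47 g

1080.47 g


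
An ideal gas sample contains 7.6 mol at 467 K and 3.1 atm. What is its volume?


PV = nRT  (R = 0.08206 L·atm/(mol·K))
V = nRT/P = 7.6×0.08206×467/3.1
= 93.951 L

93.951 L


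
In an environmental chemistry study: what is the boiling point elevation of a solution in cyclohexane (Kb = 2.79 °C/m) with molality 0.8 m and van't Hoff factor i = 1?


ΔTb = Kb × m × i
= 2.79 × 0.8 × 1
= 2.232 °C

2.232 °C


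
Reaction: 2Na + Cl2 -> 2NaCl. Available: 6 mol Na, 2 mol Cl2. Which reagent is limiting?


Mole ratio available / coefficient:
  Na: 6/2 = 3.000
  Cl2: 2/1 = 2.000
Smaller ratio is limiting.

Cl2


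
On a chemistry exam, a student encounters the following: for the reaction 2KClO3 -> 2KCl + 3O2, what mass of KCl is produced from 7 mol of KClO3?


Mole ratio KCl:KClO3 = 2:2
n(KCl) = 7 × 2/2 = 7.000 mol
mass = 7.000 × 74.55 = 521.85 g

521.85 g


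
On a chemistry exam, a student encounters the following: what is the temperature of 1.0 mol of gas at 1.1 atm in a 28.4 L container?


PV = nRT  (R = 0.08206 L·atm/(mol·K))
T = PV/(nR) = 1.1×28.4/(1.0×0.08206)
= 31.24/0.082060
= 380.70 K

380.70 K


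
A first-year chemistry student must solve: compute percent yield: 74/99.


% yield = actual/theoretical × 100
= 74/99 × 100
= 74.75%

74.75%


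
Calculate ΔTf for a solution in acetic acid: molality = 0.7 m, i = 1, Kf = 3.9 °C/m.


ΔTf = Kf × m × i
= 3.9 × 0.7 × 1
= 2.73 °C

2.73 °C


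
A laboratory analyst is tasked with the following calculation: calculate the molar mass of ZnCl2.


M(ZnCl2) = 1×65.38 + 2×35.45
= 65.38 + 70.9
= 136.28 g/mol

136.28 g/mol


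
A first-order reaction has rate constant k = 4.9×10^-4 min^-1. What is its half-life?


t½ = ln2/k = 0.693147/(4.9×10^-4 min^-1)
= 1415 min

1415 min


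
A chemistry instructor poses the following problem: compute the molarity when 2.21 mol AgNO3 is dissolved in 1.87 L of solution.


M = n/V = 2.21/1.87 = 1.182 mol/L

1.182 M


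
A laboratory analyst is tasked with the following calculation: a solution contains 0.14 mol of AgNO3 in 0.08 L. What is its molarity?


M = n/V = 0.14/0.08 = 1.750 mol/L

1.750 M


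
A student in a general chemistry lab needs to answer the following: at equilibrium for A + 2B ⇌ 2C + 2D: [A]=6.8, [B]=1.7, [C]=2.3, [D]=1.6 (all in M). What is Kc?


Kc = [C]^2[D]^2/([A][B]^2)
= (2.3^2 × 1.6^2)/(6.8^1 × 1.7^2)
= 13.5424/19.652
= 0.6891

0.6891


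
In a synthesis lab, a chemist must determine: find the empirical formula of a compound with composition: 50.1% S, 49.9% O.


Assume 100 g sample. Moles of each element:
  S: 50.1/32.07 = 1.562 mol
  O: 49.9/16.0 = 3.119 mol
Divide by smallest (1.562):
  S: 1.562/1.562 = 1.0
  O: 3.119/1.562 = 2.0
Empirical formula: SO2

SO2


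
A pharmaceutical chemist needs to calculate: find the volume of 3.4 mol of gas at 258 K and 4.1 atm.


PV = nRT  (R = 0.08206 L·atm/(mol·K))
V = nRT/P = 3.4×0.08206×258/4.1
= 17.557 L

17.557 L


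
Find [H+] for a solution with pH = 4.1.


[H+] = 10^(-pH) = 10^(-4.1)
= 7.94×10^-5 M

7.94×10^-5 M


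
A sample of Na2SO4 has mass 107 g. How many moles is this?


M(Na2SO4) = 142.05 g/mol
n = mass/M = 107/142.05 = 0.7533 mol

0.7533 mol


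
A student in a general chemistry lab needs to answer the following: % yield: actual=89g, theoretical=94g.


% yield = actual/theoretical × 100
= 89/94 × 100
= 94.68%

94.68%


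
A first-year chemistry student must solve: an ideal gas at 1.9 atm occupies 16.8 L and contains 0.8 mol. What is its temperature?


PV = nRT  (R = 0.08206 L·atm/(mol·K))
T = PV/(nR) = 1.9×16.8/(0.8×0.08206)
= 31.92/0.065648
= 486.23 K

486.23 K


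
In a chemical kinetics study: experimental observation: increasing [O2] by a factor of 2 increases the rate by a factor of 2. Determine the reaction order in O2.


rate ∝ [O2]^n
2^n = 2 → n = 1
Order in O2: 1

1


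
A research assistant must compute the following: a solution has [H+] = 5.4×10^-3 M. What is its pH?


pH = -log10([H+]) = -log10(5.4×10^-3)
= 3 - log10(5.4)
= 3 - 0.73
= 2.27

2.27


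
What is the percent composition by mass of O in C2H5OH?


M(C2H5OH) = 2×12.01 + 6×1.008 + 1×16.0 = 46.068 g/mol
Mass of O = 1 × 16.0 = 16.00 g/mol
% O = 16.00/46.068 × 100 = 34.73%

34.73%


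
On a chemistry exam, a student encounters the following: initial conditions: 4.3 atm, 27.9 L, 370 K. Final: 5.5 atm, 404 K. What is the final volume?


P1V1/T1 = P2V2/T2
V2 = P1V1T2/(T1P2)
= 4.3×27.9×404/(370×5.5)
= 23.817 L

23.817 L


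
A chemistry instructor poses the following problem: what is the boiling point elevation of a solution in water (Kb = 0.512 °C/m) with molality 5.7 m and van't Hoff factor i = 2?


ΔTb = Kb × m × i
= 0.512 × 5.7 × 2
= 5.8368 °C

5.8368 °C


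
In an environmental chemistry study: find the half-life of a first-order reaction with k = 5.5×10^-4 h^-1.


t½ = ln2/k = 0.693147/(5.5×10^-4 h^-1)
= 1260 h

1260 h


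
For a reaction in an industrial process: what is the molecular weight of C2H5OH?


M(C2H5OH) = 2×12.01 + 6×1.008 + 1×16.0
= 24.02 + 6.05 + 16.0
= 46.07 g/mol

46.07 g/mol


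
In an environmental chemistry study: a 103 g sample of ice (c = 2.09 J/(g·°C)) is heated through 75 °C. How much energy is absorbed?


q = mcΔT = 103 × 2.09 × 75
= 16145.25 J

16145.25 J


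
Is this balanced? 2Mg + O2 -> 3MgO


Equation: 2Mg + O2 -> 3MgO
Check atoms: Mg: 2≠3, O: 2≠3
Not balanced

No, not balanced


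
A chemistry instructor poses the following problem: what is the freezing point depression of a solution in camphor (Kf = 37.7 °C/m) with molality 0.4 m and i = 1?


ΔTf = Kf × m × i
= 37.7 × 0.4 × 1
= 15.08 °C

15.08 °C


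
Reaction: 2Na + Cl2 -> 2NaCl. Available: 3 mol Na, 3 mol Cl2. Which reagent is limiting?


Mole ratio available / coefficient:
  Na: 3/2 = 1.500
  Cl2: 3/1 = 3.000
Smaller ratio is limiting.

Na


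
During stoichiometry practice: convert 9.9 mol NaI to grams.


M(NaI) = 149.89 g/mol
mass = n × M = 9.9 × 149.89 = 1483.91 g

1483.91 g


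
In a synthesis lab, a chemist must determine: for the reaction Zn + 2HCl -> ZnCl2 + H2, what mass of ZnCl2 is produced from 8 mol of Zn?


Mole ratio ZnCl2:Zn = 1:1
n(ZnCl2) = 8 × 1/1 = 8.000 mol
mass = 8.000 × 136.28 = 1090.24 g

1090.24 g


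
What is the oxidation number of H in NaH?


H with a metal (hydride): -1
Oxidation number: -1

-1


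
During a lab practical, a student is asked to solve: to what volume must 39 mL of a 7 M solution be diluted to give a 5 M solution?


C1V1 = C2V2
7 × 39 = 5 × V2
V2 = 273/5 = 54.6 mL

54.6 mL


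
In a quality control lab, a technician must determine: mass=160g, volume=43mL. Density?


ρ = mass/volume
= 160/43
= 3.721 g/mL

3.721 g/mL


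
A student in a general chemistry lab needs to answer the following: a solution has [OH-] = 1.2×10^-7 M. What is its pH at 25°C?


pOH = -log10([OH-]) = -log10(1.2×10^-7)
= 7 - log10(1.2) = 6.92
pH = 14 - pOH = 14 - 6.92 = 7.08

7.08


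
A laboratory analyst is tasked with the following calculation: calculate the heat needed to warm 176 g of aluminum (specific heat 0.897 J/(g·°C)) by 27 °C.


q = mcΔT = 176 × 0.897 × 27
= 4262.54 J

4262.54 J


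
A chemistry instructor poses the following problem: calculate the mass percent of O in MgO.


M(MgO) = 1×24.31 + 1×16.0 = 40.31 g/mol
Mass of O = 1 × 16.0 = 16.00 g/mol
% O = 16.00/40.31 × 100 = 39.69%

39.69%


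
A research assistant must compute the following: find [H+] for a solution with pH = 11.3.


[H+] = 10^(-pH) = 10^(-11.3)
= 5.01×10^-12 M

5.01×10^-12 M


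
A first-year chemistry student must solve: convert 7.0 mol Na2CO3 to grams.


M(Na2CO3) = 105.99 g/mol
mass = n × M = 7.0 × 105.99 = 741.93 g

741.93 g


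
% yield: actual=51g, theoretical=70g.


% yield = actual/theoretical × 100
= 51/70 × 100
= 72.86%

72.86%


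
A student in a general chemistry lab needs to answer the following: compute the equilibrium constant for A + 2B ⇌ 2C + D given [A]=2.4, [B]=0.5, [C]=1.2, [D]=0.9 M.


Kc = [C]^2[D]/([A][B]^2)
= (1.2^2 × 0.9^1)/(2.4^1 × 0.5^2)
= 1.296/0.6
= 2.160

2.160


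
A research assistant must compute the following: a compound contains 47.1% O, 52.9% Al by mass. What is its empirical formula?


Assume 100 g sample. Moles of each element:
  O: 47.1/16.0 = 2.944 mol
  Al: 52.9/26.98 = 1.961 mol
Divide by smallest (1.961):
  O: 2.944/1.961 = 1.5
  Al: 1.961/1.961 = 1.0
Multiply all ratios by 2 to obtain whole numbers.
Empirical formula: Al2O3

Al2O3


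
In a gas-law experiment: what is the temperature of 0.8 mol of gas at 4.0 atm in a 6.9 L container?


PV = nRT  (R = 0.08206 L·atm/(mol·K))
T = PV/(nR) = 4.0×6.9/(0.8×0.08206)
= 27.60/0.065648
= 420.42 K

420.42 K


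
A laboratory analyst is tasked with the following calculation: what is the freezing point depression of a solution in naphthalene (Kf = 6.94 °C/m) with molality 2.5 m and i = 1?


ΔTf = Kf × m × i
= 6.94 × 2.5 × 1
= 17.35 °C

17.35 °C


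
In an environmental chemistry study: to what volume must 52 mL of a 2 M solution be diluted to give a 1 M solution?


C1V1 = C2V2
2 × 52 = 1 × V2
V2 = 104/1 = 104.0 mL

104.0 mL


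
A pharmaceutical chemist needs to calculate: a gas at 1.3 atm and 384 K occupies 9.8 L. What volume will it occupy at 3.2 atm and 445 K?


P1V1/T1 = P2V2/T2
V2 = P1V1T2/(T1P2)
= 1.3×9.8×445/(384×3.2)
= 4.614 L

4.614 L


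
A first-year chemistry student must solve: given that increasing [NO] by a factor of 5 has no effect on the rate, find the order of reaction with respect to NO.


rate ∝ [NO]^n
rate ∝ [NO]^0
Order in NO: 0

0


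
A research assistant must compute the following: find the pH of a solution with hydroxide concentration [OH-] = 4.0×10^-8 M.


pOH = -log10([OH-]) = -log10(4.0×10^-8)
= 8 - log10(4.0) = 7.4
pH = 14 - pOH = 14 - 7.4 = 6.6

6.6


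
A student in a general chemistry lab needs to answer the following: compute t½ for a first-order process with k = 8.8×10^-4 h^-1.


t½ = ln2/k = 0.693147/(8.8×10^-4 h^-1)
= 787.7 h

787.7 h


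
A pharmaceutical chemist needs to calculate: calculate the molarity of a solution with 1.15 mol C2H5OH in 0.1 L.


M = n/V = 1.15/0.1 = 11.500 mol/L

11.500 M


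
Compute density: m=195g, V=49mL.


ρ = mass/volume
= 195/49
= 3.98 g/mL

3.98 g/mL


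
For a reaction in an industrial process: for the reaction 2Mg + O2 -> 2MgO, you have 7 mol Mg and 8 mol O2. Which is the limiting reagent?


Mole ratio available / coefficient:
  Mg: 7/2 = 3.500
  O2: 8/1 = 8.000
Smaller ratio is limiting.

Mg


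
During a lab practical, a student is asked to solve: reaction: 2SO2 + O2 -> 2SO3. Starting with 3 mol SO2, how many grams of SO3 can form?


Mole ratio SO3:SO2 = 2:2
n(SO3) = 3 × 2/2 = 3.000 mol
mass = 3.000 × 80.07 = 240.21 g

240.21 g


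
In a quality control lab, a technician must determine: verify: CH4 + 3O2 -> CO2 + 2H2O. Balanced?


Equation: CH4 + 3O2 -> CO2 + 2H2O
Check atoms: C: 1=1, H: 4=4, O: 6≠4
Not balanced

No, not balanced


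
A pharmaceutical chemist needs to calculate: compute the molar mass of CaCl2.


M(CaCl2) = 1×40.08 + 2×35.45
= 40.08 + 70.9
= 110.98 g/mol

110.98 g/mol


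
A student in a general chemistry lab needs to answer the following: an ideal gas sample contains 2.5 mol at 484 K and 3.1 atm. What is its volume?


PV = nRT  (R = 0.08206 L·atm/(mol·K))
V = nRT/P = 2.5×0.08206×484/3.1
= 32.03 L

32.03 L


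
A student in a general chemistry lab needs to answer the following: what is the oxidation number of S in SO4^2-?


x + 4(-2) = -2, so x = +6
Oxidation number: +6

+6


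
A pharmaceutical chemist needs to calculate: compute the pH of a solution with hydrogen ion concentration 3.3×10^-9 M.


pH = -log10([H+]) = -log10(3.3×10^-9)
= 9 - log10(3.3)
= 9 - 0.52
= 8.48

8.48


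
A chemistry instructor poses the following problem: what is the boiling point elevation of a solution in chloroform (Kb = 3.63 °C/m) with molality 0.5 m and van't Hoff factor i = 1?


ΔTb = Kb × m × i
= 3.63 × 0.5 × 1
= 1.815 °C

1.815 °C


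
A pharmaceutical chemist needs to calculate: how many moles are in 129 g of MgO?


M(MgO) = 40.31 g/mol
n = mass/M = 129/40.31 = 3.2002 mol

3.2002 mol


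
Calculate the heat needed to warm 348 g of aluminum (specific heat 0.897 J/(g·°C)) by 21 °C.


q = mcΔT = 348 × 0.897 × 21
= 6555.28 J

6555.28 J


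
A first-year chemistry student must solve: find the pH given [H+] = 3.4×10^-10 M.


pH = -log10([H+]) = -log10(3.4×10^-10)
= 10 - log10(3.4)
= 10 - 0.53
= 9.47

9.47


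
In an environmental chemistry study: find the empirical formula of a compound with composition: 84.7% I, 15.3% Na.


Assume 100 g sample. Moles of each element:
  I: 84.7/126.9 = 0.667 mol
  Na: 15.3/22.99 = 0.666 mol
Divide by smallest (0.666):
  I: 0.667/0.666 = 1.0
  Na: 0.666/0.666 = 1.0
Empirical formula: NaI

NaI


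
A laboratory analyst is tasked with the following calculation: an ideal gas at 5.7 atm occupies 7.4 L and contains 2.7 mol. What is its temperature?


PV = nRT  (R = 0.08206 L·atm/(mol·K))
T = PV/(nR) = 5.7×7.4/(2.7×0.08206)
= 42.18/0.221562
= 190.38 K

190.38 K


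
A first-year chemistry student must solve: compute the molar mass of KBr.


M(KBr) = 1×39.1 + 1×79.9
= 39.1 + 79.9
= 119.0 g/mol

119.0 g/mol


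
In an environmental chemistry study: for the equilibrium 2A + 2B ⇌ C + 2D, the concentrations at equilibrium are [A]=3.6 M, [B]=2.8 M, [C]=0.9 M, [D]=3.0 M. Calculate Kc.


Kc = [C][D]^2/([A]^2[B]^2)
= (0.9^1 × 3.0^2)/(3.6^2 × 2.8^2)
= 8.1/101.6064
= 0.07972

0.07972


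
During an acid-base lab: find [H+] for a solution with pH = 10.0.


[H+] = 10^(-pH) = 10^(-10.0)
= 1.0×10^-10 M

1.0×10^-10 M


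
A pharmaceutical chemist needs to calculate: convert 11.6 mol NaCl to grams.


M(NaCl) = 58.44 g/mol
mass = n × M = 11.6 × 58.44 = 677.90 g

677.90 g


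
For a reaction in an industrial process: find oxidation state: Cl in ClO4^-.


x + 4(-2) = -1, so x = +7
Oxidation number: +7

+7


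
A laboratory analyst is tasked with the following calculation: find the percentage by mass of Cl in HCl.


M(HCl) = 1×1.008 + 1×35.45 = 36.458 g/mol
Mass of Cl = 1 × 35.45 = 35.45 g/mol
% Cl = 35.45/36.458 × 100 = 97.24%

97.24%


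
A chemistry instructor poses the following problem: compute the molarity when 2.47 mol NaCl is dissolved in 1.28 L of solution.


M = n/V = 2.47/1.28 = 1.930 mol/L

1.930 M


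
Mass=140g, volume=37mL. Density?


ρ = mass/volume
= 140/37
= 3.784 g/mL

3.784 g/mL


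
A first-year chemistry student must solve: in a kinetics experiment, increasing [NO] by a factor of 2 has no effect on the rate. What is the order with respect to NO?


rate ∝ [NO]^n
rate ∝ [NO]^0
Order in NO: 0

0


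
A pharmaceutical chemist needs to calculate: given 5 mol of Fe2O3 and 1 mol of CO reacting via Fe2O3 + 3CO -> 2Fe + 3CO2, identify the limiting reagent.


Mole ratio available / coefficient:
  Fe2O3: 5/1 = 5.000
  CO: 1/3 = 0.333
Smaller ratio is limiting.

CO


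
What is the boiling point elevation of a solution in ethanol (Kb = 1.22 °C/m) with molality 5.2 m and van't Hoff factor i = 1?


ΔTb = Kb × m × i
= 1.22 × 5.2 × 1
= 6.344 °C

6.344 °C


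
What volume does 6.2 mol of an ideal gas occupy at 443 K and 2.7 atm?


PV = nRT  (R = 0.08206 L·atm/(mol·K))
V = nRT/P = 6.2×0.08206×443/2.7
= 83.476 L

83.476 L


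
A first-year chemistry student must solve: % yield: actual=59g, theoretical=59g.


% yield = actual/theoretical × 100
= 59/59 × 100
= 100.0%

100.0%


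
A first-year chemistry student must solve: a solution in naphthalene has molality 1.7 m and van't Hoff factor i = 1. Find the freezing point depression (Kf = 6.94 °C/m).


ΔTf = Kf × m × i
= 6.94 × 1.7 × 1
= 11.798 °C

11.798 °C


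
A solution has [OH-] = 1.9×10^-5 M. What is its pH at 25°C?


pOH = -log10([OH-]) = -log10(1.9×10^-5)
= 5 - log10(1.9) = 4.72
pH = 14 - pOH = 14 - 4.72 = 9.28

9.28


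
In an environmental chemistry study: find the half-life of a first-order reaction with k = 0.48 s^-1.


t½ = ln2/k = 0.693147/(0.48 s^-1)
= 1.444 s

1.444 s


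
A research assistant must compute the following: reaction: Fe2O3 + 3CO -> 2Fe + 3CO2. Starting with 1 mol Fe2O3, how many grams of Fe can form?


Mole ratio Fe:Fe2O3 = 2:1
n(Fe) = 1 × 2/1 = 2.000 mol
mass = 2.000 × 55.85 = 111.7 g

111.7 g


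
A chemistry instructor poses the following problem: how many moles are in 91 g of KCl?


M(KCl) = 74.55 g/mol
n = mass/M = 91/74.55 = 1.2207 mol

1.2207 mol


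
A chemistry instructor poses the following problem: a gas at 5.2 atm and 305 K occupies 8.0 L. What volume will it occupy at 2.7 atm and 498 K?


P1V1/T1 = P2V2/T2
V2 = P1V1T2/(T1P2)
= 5.2×8.0×498/(305×2.7)
= 25.157 L

25.157 L


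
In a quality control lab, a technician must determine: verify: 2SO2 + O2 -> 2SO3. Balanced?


Equation: 2SO2 + O2 -> 2SO3
Check atoms: O: 6=6, S: 2=2
Balanced

Yes, balanced


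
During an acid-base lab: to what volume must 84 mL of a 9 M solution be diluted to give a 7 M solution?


C1V1 = C2V2
9 × 84 = 7 × V2
V2 = 756/7 = 108.0 mL

108.0 mL


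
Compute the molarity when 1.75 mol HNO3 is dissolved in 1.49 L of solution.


M = n/V = 1.75/1.49 = 1.174 mol/L

1.174 M


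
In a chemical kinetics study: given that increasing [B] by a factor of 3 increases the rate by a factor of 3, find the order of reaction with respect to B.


rate ∝ [B]^n
3^n = 3 → n = 1
Order in B: 1

1


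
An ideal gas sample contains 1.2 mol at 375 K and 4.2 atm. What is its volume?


PV = nRT  (R = 0.08206 L·atm/(mol·K))
V = nRT/P = 1.2×0.08206×375/4.2
= 8.792 L

8.792 L


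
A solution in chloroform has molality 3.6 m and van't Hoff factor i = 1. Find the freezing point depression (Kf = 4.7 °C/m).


ΔTf = Kf × m × i
= 4.7 × 3.6 × 1
= 16.92 °C

16.92 °C


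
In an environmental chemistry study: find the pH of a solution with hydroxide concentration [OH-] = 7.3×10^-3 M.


pOH = -log10([OH-]) = -log10(7.3×10^-3)
= 3 - log10(7.3) = 2.14
pH = 14 - pOH = 14 - 2.14 = 11.86

11.86


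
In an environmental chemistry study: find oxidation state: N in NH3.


x + 3(+1) = 0, so x = -3
Oxidation number: -3

-3


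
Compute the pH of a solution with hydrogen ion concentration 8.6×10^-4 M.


pH = -log10([H+]) = -log10(8.6×10^-4)
= 4 - log10(8.6)
= 4 - 0.93
= 3.07

3.07


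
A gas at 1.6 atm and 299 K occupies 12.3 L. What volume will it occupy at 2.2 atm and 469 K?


P1V1/T1 = P2V2/T2
V2 = P1V1T2/(T1P2)
= 1.6×12.3×469/(299×2.2)
= 14.031 L

14.031 L


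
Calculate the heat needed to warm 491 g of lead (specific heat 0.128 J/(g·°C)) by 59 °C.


q = mcΔT = 491 × 0.128 × 59
= 3708.03 J

3708.03 J


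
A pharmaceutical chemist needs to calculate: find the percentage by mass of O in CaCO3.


M(CaCO3) = 1×40.08 + 1×12.01 + 3×16.0 = 100.09 g/mol
Mass of O = 3 × 16.0 = 48.00 g/mol
% O = 48.00/100.09 × 100 = 47.96%

47.96%


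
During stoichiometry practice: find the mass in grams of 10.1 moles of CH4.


M(CH4) = 16.04 g/mol
mass = n × M = 10.1 × 16.04 = 162.00 g

162.00 g


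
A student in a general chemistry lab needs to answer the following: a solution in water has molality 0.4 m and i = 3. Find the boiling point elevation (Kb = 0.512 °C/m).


ΔTb = Kb × m × i
= 0.512 × 0.4 × 3
= 0.6144 °C

0.6144 °C


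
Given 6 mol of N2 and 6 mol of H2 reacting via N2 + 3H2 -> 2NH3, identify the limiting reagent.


Mole ratio available / coefficient:
  N2: 6/1 = 6.000
  H2: 6/3 = 2.000
Smaller ratio is limiting.

H2


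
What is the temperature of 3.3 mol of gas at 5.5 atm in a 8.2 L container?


PV = nRT  (R = 0.08206 L·atm/(mol·K))
T = PV/(nR) = 5.5×8.2/(3.3×0.08206)
= 45.10/0.270798
= 166.54 K

166.54 K


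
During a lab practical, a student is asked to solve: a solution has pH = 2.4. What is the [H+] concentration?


[H+] = 10^(-pH) = 10^(-2.4)
= 3.98×10^-3 M

3.98×10^-3 M


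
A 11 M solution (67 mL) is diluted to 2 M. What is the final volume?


C1V1 = C2V2
11 × 67 = 2 × V2
V2 = 737/2 = 368.5 mL

368.5 mL


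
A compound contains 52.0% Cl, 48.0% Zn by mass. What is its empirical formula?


Assume 100 g sample. Moles of each element:
  Cl: 52.0/35.45 = 1.467 mol
  Zn: 48.0/65.38 = 0.734 mol
Divide by smallest (0.734):
  Cl: 1.467/0.734 = 2.0
  Zn: 0.734/0.734 = 1.0
Empirical formula: ZnCl2

ZnCl2


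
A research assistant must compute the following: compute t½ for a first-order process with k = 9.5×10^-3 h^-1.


t½ = ln2/k = 0.693147/(9.5×10^-3 h^-1)
= 72.96 h

72.96 h


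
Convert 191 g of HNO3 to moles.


M(HNO3) = 63.02 g/mol
n = mass/M = 191/63.02 = 3.0308 mol

3.0308 mol


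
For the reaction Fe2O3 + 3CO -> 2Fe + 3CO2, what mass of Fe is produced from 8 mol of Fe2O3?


Mole ratio Fe:Fe2O3 = 2:1
n(Fe) = 8 × 2/1 = 16.000 mol
mass = 16.000 × 55.85 = 893.6 g

893.6 g


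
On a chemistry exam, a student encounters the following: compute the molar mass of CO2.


M(CO2) = 1×12.01 + 2×16.0
= 12.01 + 32.0
= 44.01 g/mol

44.01 g/mol


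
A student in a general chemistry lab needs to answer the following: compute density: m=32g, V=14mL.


ρ = mass/volume
= 32/14
= 2.286 g/mL

2.286 g/mL


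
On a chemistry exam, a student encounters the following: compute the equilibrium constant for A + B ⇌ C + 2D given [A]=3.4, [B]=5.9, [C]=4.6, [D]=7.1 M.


Kc = [C][D]^2/([A][B])
= (4.6^1 × 7.1^2)/(3.4^1 × 5.9^1)
= 231.886/20.06
= 11.56

11.56


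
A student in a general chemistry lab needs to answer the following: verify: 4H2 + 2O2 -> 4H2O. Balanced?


Equation: 4H2 + 2O2 -> 4H2O
Check atoms: H: 8=8, O: 4=4
Balanced

Yes, balanced


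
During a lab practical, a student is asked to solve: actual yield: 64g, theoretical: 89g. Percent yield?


% yield = actual/theoretical × 100
= 64/89 × 100
= 71.91%

71.91%


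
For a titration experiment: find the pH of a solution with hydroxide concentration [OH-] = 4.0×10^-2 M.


pOH = -log10([OH-]) = -log10(4.0×10^-2)
= 2 - log10(4.0) = 1.4
pH = 14 - pOH = 14 - 1.4 = 12.6

12.6


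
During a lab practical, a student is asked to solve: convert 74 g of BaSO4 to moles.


M(BaSO4) = 233.4 g/mol
n = mass/M = 74/233.4 = 0.3171 mol

0.3171 mol


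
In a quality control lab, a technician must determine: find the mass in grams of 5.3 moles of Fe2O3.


M(Fe2O3) = 159.7 g/mol
mass = n × M = 5.3 × 159.7 = 846.41 g

846.41 g


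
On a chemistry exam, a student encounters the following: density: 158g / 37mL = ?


ρ = mass/volume
= 158/37
= 4.27 g/mL

4.27 g/mL


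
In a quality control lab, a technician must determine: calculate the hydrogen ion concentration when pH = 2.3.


[H+] = 10^(-pH) = 10^(-2.3)
= 5.01×10^-3 M

5.01×10^-3 M


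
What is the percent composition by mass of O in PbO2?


M(PbO2) = 1×207.2 + 2×16.0 = 239.20 g/mol
Mass of O = 2 × 16.0 = 32.00 g/mol
% O = 32.00/239.20 × 100 = 13.38%

13.38%


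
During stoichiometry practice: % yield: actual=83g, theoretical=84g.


% yield = actual/theoretical × 100
= 83/84 × 100
= 98.81%

98.81%


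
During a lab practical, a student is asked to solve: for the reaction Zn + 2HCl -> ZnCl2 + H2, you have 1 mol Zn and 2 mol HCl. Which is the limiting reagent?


Mole ratio available / coefficient:
  Zn: 1/1 = 1.000
  HCl: 2/2 = 1.000
Smaller ratio is limiting.

neither (stoichiometric); Zn and HCl are fully consumed
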